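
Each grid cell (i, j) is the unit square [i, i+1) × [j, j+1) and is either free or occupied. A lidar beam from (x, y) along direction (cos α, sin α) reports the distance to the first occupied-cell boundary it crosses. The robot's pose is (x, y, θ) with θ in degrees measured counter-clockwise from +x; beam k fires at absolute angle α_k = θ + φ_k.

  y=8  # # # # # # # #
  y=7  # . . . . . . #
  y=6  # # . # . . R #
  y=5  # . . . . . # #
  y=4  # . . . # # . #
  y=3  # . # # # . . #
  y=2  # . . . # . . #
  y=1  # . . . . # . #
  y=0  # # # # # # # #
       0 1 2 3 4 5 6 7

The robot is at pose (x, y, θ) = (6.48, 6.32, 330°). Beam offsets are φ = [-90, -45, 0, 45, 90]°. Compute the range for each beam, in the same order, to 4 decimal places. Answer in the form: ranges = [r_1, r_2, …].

beam 1: φ=-90°, α=240°
  d=(-0.5000,-0.8660)  start (6,6)  tX=0.9600 tY=0.3695  stride 1/|dx|=2.0000 1/|dy|=1.1547
    cross y-line → (6,5), t=0.3695 (wall)
  → r_1 = 0.3695
beam 2: φ=-45°, α=285°
  d=(0.2588,-0.9659)  start (6,6)  tX=2.0091 tY=0.3313  stride 1/|dx|=3.8637 1/|dy|=1.0353
    cross y-line → (6,5), t=0.3313 (wall)
  → r_2 = 0.3313
beam 3: φ=0°, α=330°
  d=(0.8660,-0.5000)  start (6,6)  tX=0.6004 tY=0.6400  stride 1/|dx|=1.1547 1/|dy|=2.0000
    cross x-line → (7,6), t=0.6004 (wall)
  → r_3 = 0.6004
beam 4: φ=45°, α=15°
  d=(0.9659,0.2588)  start (6,6)  tX=0.5383 tY=2.6273  stride 1/|dx|=1.0353 1/|dy|=3.8637
    cross x-line → (7,6), t=0.5383 (wall)
  → r_4 = 0.5383
beam 5: φ=90°, α=60°
  d=(0.5000,0.8660)  start (6,6)  tX=1.0400 tY=0.7852  stride 1/|dx|=2.0000 1/|dy|=1.1547
    cross y-line → (6,7), t=0.7852
    cross x-line → (7,7), t=1.0400 (wall)
  → r_5 = 1.0400

ranges = [0.3695, 0.3313, 0.6004, 0.5383, 1.0400]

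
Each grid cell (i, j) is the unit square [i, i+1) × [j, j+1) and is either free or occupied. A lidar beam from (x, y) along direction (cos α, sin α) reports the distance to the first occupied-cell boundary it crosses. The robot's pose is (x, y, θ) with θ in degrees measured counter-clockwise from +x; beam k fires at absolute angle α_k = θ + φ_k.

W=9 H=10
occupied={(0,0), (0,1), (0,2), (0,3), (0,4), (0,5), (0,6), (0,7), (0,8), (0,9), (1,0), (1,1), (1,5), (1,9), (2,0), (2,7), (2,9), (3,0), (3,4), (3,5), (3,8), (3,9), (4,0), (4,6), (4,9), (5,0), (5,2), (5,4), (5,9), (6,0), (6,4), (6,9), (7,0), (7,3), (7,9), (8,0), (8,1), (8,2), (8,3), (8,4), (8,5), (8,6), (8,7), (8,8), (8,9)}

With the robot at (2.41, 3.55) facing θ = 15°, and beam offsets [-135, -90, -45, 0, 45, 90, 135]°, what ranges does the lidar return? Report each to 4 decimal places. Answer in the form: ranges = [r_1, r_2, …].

ranges = [1.7898, 2.6400, 2.9907, 2.6814, 1.1800, 1.5841, 1.6281]

beam 1: φ=-135°, α=240°
  cosα=-0.5000 sinα=-0.8660 | (2,3) | tMaxX 0.8200 tMaxY 0.6351 | tΔX 2.0000 tΔY 1.1547
    t=0.6351 [y] (2,2)
    t=0.8200 [x] (1,2)
    t=1.7898 [y] (1,1) — stop
  → r_1 = 1.7898
beam 2: φ=-90°, α=285°
  cosα=0.2588 sinα=-0.9659 | (2,3) | tMaxX 2.2796 tMaxY 0.5694 | tΔX 3.8637 tΔY 1.0353
    t=0.5694 [y] (2,2)
    t=1.6047 [y] (2,1)
    t=2.2796 [x] (3,1)
    t=2.6400 [y] (3,0) — stop
  → r_2 = 2.6400
beam 3: φ=-45°, α=330°
  cosα=0.8660 sinα=-0.5000 | (2,3) | tMaxX 0.6813 tMaxY 1.1000 | tΔX 1.1547 tΔY 2.0000
    t=0.6813 [x] (3,3)
    t=1.1000 [y] (3,2)
    t=1.8360 [x] (4,2)
    t=2.9907 [x] (5,2) — stop
  → r_3 = 2.9907
beam 4: φ=0°, α=15°
  cosα=0.9659 sinα=0.2588 | (2,3) | tMaxX 0.6108 tMaxY 1.7387 | tΔX 1.0353 tΔY 3.8637
    t=0.6108 [x] (3,3)
    t=1.6461 [x] (4,3)
    t=1.7387 [y] (4,4)
    t=2.6814 [x] (5,4) — stop
  → r_4 = 2.6814
beam 5: φ=45°, α=60°
  cosα=0.5000 sinα=0.8660 | (2,3) | tMaxX 1.1800 tMaxY 0.5196 | tΔX 2.0000 tΔY 1.1547
    t=0.5196 [y] (2,4)
    t=1.1800 [x] (3,4) — stop
  → r_5 = 1.1800
beam 6: φ=90°, α=105°
  cosα=-0.2588 sinα=0.9659 | (2,3) | tMaxX 1.5841 tMaxY 0.4659 | tΔX 3.8637 tΔY 1.0353
    t=0.4659 [y] (2,4)
    t=1.5012 [y] (2,5)
    t=1.5841 [x] (1,5) — stop
  → r_6 = 1.5841
beam 7: φ=135°, α=150°
  cosα=-0.8660 sinα=0.5000 | (2,3) | tMaxX 0.4734 tMaxY 0.9000 | tΔX 1.1547 tΔY 2.0000
    t=0.4734 [x] (1,3)
    t=0.9000 [y] (1,4)
    t=1.6281 [x] (0,4) — stop
  → r_7 = 1.6281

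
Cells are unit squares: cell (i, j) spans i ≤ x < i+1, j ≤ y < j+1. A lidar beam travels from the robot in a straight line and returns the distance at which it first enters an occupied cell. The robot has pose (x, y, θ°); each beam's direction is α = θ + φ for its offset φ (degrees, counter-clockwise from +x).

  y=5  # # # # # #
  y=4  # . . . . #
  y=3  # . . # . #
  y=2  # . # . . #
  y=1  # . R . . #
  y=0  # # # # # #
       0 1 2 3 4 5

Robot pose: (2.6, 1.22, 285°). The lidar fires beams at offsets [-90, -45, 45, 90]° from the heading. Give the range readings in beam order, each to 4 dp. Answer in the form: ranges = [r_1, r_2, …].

beam 1: φ=-90°, α=195°
  dir = (cos 195°, sin 195°) = (-0.9659, -0.2588); from cell (2,1)
  next x-line at t=0.6212, next y-line at t=0.8500; Δt_x=1.0353, Δt_y=3.8637
    x: enter (1,1) at t=0.6212
    y: enter (1,0) at t=0.8500 ← occupied
  → r_1 = 0.8500
beam 2: φ=-45°, α=240°
  dir = (cos 240°, sin 240°) = (-0.5000, -0.8660); from cell (2,1)
  next x-line at t=1.2000, next y-line at t=0.2540; Δt_x=2.0000, Δt_y=1.1547
    y: enter (2,0) at t=0.2540 ← occupied
  → r_2 = 0.2540
beam 3: φ=45°, α=330°
  dir = (cos 330°, sin 330°) = (0.8660, -0.5000); from cell (2,1)
  next x-line at t=0.4619, next y-line at t=0.4400; Δt_x=1.1547, Δt_y=2.0000
    y: enter (2,0) at t=0.4400 ← occupied
  → r_3 = 0.4400
beam 4: φ=90°, α=15°
  dir = (cos 15°, sin 15°) = (0.9659, 0.2588); from cell (2,1)
  next x-line at t=0.4141, next y-line at t=3.0137; Δt_x=1.0353, Δt_y=3.8637
    x: enter (3,1) at t=0.4141
    x: enter (4,1) at t=1.4494
    x: enter (5,1) at t=2.4847 ← occupied
  → r_4 = 2.4847

ranges = [0.8500, 0.2540, 0.4400, 2.4847]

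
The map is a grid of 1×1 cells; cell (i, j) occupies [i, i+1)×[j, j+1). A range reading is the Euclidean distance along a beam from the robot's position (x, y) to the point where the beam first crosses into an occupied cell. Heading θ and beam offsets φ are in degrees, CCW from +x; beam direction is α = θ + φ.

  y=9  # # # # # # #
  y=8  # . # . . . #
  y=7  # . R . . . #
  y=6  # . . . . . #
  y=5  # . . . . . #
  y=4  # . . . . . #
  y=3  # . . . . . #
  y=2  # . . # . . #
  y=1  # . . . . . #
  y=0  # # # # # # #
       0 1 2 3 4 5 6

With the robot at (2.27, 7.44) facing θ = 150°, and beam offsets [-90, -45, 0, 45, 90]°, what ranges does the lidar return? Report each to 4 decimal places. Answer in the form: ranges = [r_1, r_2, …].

beam 1: φ=-90°, α=60°
  dir = (cos 60°, sin 60°) = (0.5000, 0.8660); from cell (2,7)
  next x-line at t=1.4600, next y-line at t=0.6466; Δt_x=2.0000, Δt_y=1.1547
    y: enter (2,8) at t=0.6466 ← occupied
  → r_1 = 0.6466
beam 2: φ=-45°, α=105°
  dir = (cos 105°, sin 105°) = (-0.2588, 0.9659); from cell (2,7)
  next x-line at t=1.0432, next y-line at t=0.5798; Δt_x=3.8637, Δt_y=1.0353
    y: enter (2,8) at t=0.5798 ← occupied
  → r_2 = 0.5798
beam 3: φ=0°, α=150°
  dir = (cos 150°, sin 150°) = (-0.8660, 0.5000); from cell (2,7)
  next x-line at t=0.3118, next y-line at t=1.1200; Δt_x=1.1547, Δt_y=2.0000
    x: enter (1,7) at t=0.3118
    y: enter (1,8) at t=1.1200
    x: enter (0,8) at t=1.4665 ← occupied
  → r_3 = 1.4665
beam 4: φ=45°, α=195°
  dir = (cos 195°, sin 195°) = (-0.9659, -0.2588); from cell (2,7)
  next x-line at t=0.2795, next y-line at t=1.7000; Δt_x=1.0353, Δt_y=3.8637
    x: enter (1,7) at t=0.2795
    x: enter (0,7) at t=1.3148 ← occupied
  → r_4 = 1.3148
beam 5: φ=90°, α=240°
  dir = (cos 240°, sin 240°) = (-0.5000, -0.8660); from cell (2,7)
  next x-line at t=0.5400, next y-line at t=0.5081; Δt_x=2.0000, Δt_y=1.1547
    y: enter (2,6) at t=0.5081
    x: enter (1,6) at t=0.5400
    y: enter (1,5) at t=1.6628
    x: enter (0,5) at t=2.5400 ← occupied
  → r_5 = 2.5400

ranges = [0.6466, 0.5798, 1.4665, 1.3148, 2.5400]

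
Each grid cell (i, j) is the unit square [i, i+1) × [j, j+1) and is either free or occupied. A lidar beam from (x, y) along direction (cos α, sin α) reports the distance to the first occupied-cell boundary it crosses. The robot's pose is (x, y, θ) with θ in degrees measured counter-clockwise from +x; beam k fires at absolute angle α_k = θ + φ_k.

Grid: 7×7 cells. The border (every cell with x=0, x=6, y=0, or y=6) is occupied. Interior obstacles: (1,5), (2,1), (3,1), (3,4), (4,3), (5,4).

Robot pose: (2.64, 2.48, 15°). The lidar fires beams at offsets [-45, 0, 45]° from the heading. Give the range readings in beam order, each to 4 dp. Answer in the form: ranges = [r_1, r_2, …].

beam 1: φ=-45°, α=330°
  cosα=0.8660 sinα=-0.5000 | (2,2) | tMaxX 0.4157 tMaxY 0.9600 | tΔX 1.1547 tΔY 2.0000
    t=0.4157 [x] (3,2)
    t=0.9600 [y] (3,1) — stop
  → r_1 = 0.9600
beam 2: φ=0°, α=15°
  cosα=0.9659 sinα=0.2588 | (2,2) | tMaxX 0.3727 tMaxY 2.0091 | tΔX 1.0353 tΔY 3.8637
    t=0.3727 [x] (3,2)
    t=1.4080 [x] (4,2)
    t=2.0091 [y] (4,3) — stop
  → r_2 = 2.0091
beam 3: φ=45°, α=60°
  cosα=0.5000 sinα=0.8660 | (2,2) | tMaxX 0.7200 tMaxY 0.6004 | tΔX 2.0000 tΔY 1.1547
    t=0.6004 [y] (2,3)
    t=0.7200 [x] (3,3)
    t=1.7551 [y] (3,4) — stop
  → r_3 = 1.7551

ranges = [0.9600, 2.0091, 1.7551]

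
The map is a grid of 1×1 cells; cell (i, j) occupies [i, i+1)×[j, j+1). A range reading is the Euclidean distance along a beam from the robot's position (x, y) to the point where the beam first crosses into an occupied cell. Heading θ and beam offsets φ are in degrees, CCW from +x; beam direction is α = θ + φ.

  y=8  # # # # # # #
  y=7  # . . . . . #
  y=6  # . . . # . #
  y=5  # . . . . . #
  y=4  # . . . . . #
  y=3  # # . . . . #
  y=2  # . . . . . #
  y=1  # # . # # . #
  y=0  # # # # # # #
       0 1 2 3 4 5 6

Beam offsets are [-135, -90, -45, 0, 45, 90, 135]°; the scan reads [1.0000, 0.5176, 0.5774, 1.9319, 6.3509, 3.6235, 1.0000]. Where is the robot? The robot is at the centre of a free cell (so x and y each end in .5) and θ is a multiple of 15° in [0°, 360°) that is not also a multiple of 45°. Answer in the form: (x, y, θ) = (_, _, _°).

(x, y, θ) = (5.5, 2.5, 75°)

The pose lattice has 30·16 = 480 candidates. Test each by forward raycasting.
  (2.5, 3.5, 300°): beam 1 = 0.5176 ≠ 1.0000 ✗
  (1.5, 2.5, 210°): beam 1 = 0.5176 ≠ 1.0000 ✗
  (3.5, 4.5, 105°): beam 1 = 2.8868 ≠ 1.0000 ✗
  (3.5, 3.5, 105°): beam 1 = 2.8868 ≠ 1.0000 ✗
  (1.5, 5.5, 195°): beam 1 = 2.8868 ≠ 1.0000 ✗
  …
  (5.5, 2.5, 75°): r_1=1.0000, r_2=0.5176, r_3=0.5774, r_4=1.9319, r_5=6.3509, r_6=3.6235, r_7=1.0000 — all match ✓
Only this pose fits every beam.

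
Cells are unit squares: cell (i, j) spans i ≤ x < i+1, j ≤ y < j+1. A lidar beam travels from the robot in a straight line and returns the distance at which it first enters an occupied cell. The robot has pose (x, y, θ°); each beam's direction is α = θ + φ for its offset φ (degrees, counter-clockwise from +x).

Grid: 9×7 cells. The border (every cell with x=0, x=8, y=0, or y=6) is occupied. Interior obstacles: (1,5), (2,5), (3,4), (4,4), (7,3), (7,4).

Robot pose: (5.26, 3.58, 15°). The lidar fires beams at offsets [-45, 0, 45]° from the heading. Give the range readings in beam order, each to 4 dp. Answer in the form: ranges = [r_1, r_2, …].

beam 1: φ=-45°, α=330°
  dir = (cos 330°, sin 330°) = (0.8660, -0.5000); from cell (5,3)
  next x-line at t=0.8545, next y-line at t=1.1600; Δt_x=1.1547, Δt_y=2.0000
    x: enter (6,3) at t=0.8545
    y: enter (6,2) at t=1.1600
    x: enter (7,2) at t=2.0092
    y: enter (7,1) at t=3.1600
    x: enter (8,1) at t=3.1639 ← occupied
  → r_1 = 3.1639
beam 2: φ=0°, α=15°
  dir = (cos 15°, sin 15°) = (0.9659, 0.2588); from cell (5,3)
  next x-line at t=0.7661, next y-line at t=1.6228; Δt_x=1.0353, Δt_y=3.8637
    x: enter (6,3) at t=0.7661
    y: enter (6,4) at t=1.6228
    x: enter (7,4) at t=1.8014 ← occupied
  → r_2 = 1.8014
beam 3: φ=45°, α=60°
  dir = (cos 60°, sin 60°) = (0.5000, 0.8660); from cell (5,3)
  next x-line at t=1.4800, next y-line at t=0.4850; Δt_x=2.0000, Δt_y=1.1547
    y: enter (5,4) at t=0.4850
    x: enter (6,4) at t=1.4800
    y: enter (6,5) at t=1.6397
    y: enter (6,6) at t=2.7944 ← occupied
  → r_3 = 2.7944

ranges = [3.1639, 1.8014, 2.7944]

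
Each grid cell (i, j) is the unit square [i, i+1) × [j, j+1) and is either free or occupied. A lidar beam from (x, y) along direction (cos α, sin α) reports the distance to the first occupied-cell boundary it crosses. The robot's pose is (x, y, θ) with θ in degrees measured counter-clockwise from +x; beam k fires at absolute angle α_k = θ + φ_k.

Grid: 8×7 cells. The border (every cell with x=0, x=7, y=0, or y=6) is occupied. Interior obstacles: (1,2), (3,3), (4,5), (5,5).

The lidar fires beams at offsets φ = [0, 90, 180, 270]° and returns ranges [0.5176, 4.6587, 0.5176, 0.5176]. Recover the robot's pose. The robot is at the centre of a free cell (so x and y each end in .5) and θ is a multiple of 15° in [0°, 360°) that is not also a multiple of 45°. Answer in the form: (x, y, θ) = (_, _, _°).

(x, y, θ) = (6.5, 5.5, 165°)

Candidates: 26 free-cell centres × 16 headings = 416 poses. Raycast each; keep the one whose scan matches to 4 dp.
  (3.5, 4.5, 60°): beam 1 = 1.0000 ≠ 0.5176 ✗
  (5.5, 4.5, 120°): beam 1 = 0.5774 ≠ 0.5176 ✗
  (6.5, 5.5, 285°): beam 1 = 1.9319 ≠ 0.5176 ✗
  …
  (6.5, 5.5, 165°): r_1=0.5176, r_2=4.6587, r_3=0.5176, r_4=0.5176 — all match ✓
Unique over the lattice → pose = (6.5, 5.5, 165°).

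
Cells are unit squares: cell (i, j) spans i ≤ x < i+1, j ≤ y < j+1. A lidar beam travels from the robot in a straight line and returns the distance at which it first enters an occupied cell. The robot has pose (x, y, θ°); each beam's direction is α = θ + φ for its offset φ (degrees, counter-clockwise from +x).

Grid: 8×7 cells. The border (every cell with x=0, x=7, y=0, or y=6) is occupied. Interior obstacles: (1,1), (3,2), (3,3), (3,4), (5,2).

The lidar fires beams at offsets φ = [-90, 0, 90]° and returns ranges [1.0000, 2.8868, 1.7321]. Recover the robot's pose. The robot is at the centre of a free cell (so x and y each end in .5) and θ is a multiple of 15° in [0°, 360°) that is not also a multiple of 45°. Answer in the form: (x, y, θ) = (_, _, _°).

(x, y, θ) = (4.5, 4.5, 330°)

Candidates: 25 free-cell centres × 16 headings = 400 poses. Raycast each; keep the one whose scan matches to 4 dp.
  (1.5, 5.5, 240°): beam 1 = 0.5774 ≠ 1.0000 ✗
  (1.5, 2.5, 165°): beam 1 = 3.6235 ≠ 1.0000 ✗
  (1.5, 2.5, 150°): beam 1 = 4.0415 ≠ 1.0000 ✗
  (3.5, 1.5, 330°): beam 1 = 0.5774 ≠ 1.0000 ✗
  …
  (4.5, 4.5, 330°): r_1=1.0000, r_2=2.8868, r_3=1.7321 — all match ✓
Unique over the lattice → pose = (4.5, 4.5, 330°).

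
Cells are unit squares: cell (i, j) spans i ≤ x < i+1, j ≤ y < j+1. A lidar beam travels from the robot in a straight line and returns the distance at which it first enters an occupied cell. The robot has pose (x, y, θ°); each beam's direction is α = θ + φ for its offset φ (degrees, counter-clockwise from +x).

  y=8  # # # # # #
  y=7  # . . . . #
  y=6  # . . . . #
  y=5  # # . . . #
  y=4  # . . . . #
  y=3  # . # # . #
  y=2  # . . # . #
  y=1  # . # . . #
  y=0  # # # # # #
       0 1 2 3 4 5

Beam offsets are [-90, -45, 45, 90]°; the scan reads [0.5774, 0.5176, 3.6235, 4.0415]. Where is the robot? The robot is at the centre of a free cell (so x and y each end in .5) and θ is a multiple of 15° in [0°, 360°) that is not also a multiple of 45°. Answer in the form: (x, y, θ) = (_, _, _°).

Enumerate (i+0.5, j+0.5, θ) over the 23 free cells and 16 admissible headings. For each, cast all 4 beams and compare to the given ranges.
  (3.5, 1.5, 300°): beam 3 = 1.5529 ≠ 3.6235 ✗
  (1.5, 4.5, 210°): beam 3 = 1.9319 ≠ 3.6235 ✗
  (4.5, 1.5, 330°): beam 3 = 0.5176 ≠ 3.6235 ✗
  (4.5, 1.5, 60°): beam 3 = 1.9319 ≠ 3.6235 ✗
  …
  (4.5, 7.5, 150°): r_1=0.5774, r_2=0.5176, r_3=3.6235, r_4=4.0415 — all match ✓
Only this pose fits every beam.

(x, y, θ) = (4.5, 7.5, 150°)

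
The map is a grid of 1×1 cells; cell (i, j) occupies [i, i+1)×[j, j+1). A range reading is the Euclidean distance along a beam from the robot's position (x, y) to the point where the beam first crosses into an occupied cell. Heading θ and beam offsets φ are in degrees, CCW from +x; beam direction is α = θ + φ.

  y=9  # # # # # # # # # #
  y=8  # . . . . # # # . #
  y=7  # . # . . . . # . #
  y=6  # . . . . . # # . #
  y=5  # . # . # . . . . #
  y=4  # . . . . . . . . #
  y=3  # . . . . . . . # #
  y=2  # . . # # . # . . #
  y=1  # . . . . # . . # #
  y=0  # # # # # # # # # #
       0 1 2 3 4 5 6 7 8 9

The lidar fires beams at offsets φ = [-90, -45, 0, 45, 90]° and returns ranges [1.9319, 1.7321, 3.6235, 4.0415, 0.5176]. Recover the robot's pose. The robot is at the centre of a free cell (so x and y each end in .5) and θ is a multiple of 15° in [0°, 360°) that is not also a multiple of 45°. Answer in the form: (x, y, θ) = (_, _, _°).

Enumerate (i+0.5, j+0.5, θ) over the 49 free cells and 16 admissible headings. For each, cast all 5 beams and compare to the given ranges.
  (2.5, 3.5, 60°): beam 1 = 1.0000 ≠ 1.9319 ✗
  (8.5, 7.5, 75°): beam 1 = 0.5176 ≠ 1.9319 ✗
  (6.5, 1.5, 285°): beam 1 = 0.5176 ≠ 1.9319 ✗
  (2.5, 4.5, 105°): beam 2 = 0.5774 ≠ 1.7321 ✗
  …
  (8.5, 4.5, 165°): r_1=1.9319, r_2=1.7321, r_3=3.6235, r_4=4.0415, r_5=0.5176 — all match ✓
No second candidate reproduces the full scan.

(x, y, θ) = (8.5, 4.5, 165°)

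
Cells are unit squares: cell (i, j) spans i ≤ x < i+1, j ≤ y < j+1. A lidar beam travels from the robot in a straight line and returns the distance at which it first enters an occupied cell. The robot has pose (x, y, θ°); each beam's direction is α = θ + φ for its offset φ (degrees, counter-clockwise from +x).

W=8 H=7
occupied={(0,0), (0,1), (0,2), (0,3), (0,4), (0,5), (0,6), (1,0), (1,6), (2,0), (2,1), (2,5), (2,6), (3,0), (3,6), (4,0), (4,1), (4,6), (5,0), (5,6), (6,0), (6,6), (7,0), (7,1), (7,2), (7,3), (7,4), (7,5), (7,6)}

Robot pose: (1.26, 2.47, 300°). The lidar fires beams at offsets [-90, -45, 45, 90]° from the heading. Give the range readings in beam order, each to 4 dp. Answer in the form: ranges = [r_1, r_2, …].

ranges = [0.3002, 1.0046, 2.8367, 6.6280]

beam 1: φ=-90°, α=210°
  direction (-0.8660, -0.5000); cell (1,2); t to first gridline: x 0.3002, y 0.9400 (then +1.1547 / +2.0000)
    (0,2) via x @ 0.3002  # hit
  → r_1 = 0.3002
beam 2: φ=-45°, α=255°
  direction (-0.2588, -0.9659); cell (1,2); t to first gridline: x 1.0046, y 0.4866 (then +3.8637 / +1.0353)
    (1,1) via y @ 0.4866
    (0,1) via x @ 1.0046  # hit
  → r_2 = 1.0046
beam 3: φ=45°, α=345°
  direction (0.9659, -0.2588); cell (1,2); t to first gridline: x 0.7661, y 1.8159 (then +1.0353 / +3.8637)
    (2,2) via x @ 0.7661
    (3,2) via x @ 1.8014
    (3,1) via y @ 1.8159
    (4,1) via x @ 2.8367  # hit
  → r_3 = 2.8367
beam 4: φ=90°, α=30°
  direction (0.8660, 0.5000); cell (1,2); t to first gridline: x 0.8545, y 1.0600 (then +1.1547 / +2.0000)
    (2,2) via x @ 0.8545
    (2,3) via y @ 1.0600
    (3,3) via x @ 2.0092
    (3,4) via y @ 3.0600
    (4,4) via x @ 3.1639
    (5,4) via x @ 4.3186
    (5,5) via y @ 5.0600
    (6,5) via x @ 5.4733
    (7,5) via x @ 6.6280  # hit
  → r_4 = 6.6280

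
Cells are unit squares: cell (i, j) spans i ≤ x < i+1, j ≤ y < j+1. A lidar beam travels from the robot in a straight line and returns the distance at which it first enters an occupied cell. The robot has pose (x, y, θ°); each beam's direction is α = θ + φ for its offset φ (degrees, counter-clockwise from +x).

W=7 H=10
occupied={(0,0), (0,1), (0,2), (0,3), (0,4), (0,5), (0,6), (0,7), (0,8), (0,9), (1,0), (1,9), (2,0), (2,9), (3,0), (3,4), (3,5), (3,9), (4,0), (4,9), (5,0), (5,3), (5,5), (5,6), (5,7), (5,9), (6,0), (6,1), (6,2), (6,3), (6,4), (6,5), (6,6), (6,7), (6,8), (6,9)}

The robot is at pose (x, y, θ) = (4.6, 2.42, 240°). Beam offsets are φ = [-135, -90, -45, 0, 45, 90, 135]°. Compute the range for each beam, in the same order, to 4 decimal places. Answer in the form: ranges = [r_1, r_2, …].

ranges = [2.3182, 4.1569, 3.7270, 1.6397, 1.4701, 1.6166, 1.4494]

beam 1: φ=-135°, α=105°
  direction (-0.2588, 0.9659); cell (4,2); t to first gridline: x 2.3182, y 0.6005 (then +3.8637 / +1.0353)
    (4,3) via y @ 0.6005
    (4,4) via y @ 1.6357
    (3,4) via x @ 2.3182  # hit
  → r_1 = 2.3182
beam 2: φ=-90°, α=150°
  direction (-0.8660, 0.5000); cell (4,2); t to first gridline: x 0.6928, y 1.1600 (then +1.1547 / +2.0000)
    (3,2) via x @ 0.6928
    (3,3) via y @ 1.1600
    (2,3) via x @ 1.8475
    (1,3) via x @ 3.0022
    (1,4) via y @ 3.1600
    (0,4) via x @ 4.1569  # hit
  → r_2 = 4.1569
beam 3: φ=-45°, α=195°
  direction (-0.9659, -0.2588); cell (4,2); t to first gridline: x 0.6212, y 1.6228 (then +1.0353 / +3.8637)
    (3,2) via x @ 0.6212
    (3,1) via y @ 1.6228
    (2,1) via x @ 1.6564
    (1,1) via x @ 2.6917
    (0,1) via x @ 3.7270  # hit
  → r_3 = 3.7270
beam 4: φ=0°, α=240°
  direction (-0.5000, -0.8660); cell (4,2); t to first gridline: x 1.2000, y 0.4850 (then +2.0000 / +1.1547)
    (4,1) via y @ 0.4850
    (3,1) via x @ 1.2000
    (3,0) via y @ 1.6397  # hit
  → r_4 = 1.6397
beam 5: φ=45°, α=285°
  direction (0.2588, -0.9659); cell (4,2); t to first gridline: x 1.5455, y 0.4348 (then +3.8637 / +1.0353)
    (4,1) via y @ 0.4348
    (4,0) via y @ 1.4701  # hit
  → r_5 = 1.4701
beam 6: φ=90°, α=330°
  direction (0.8660, -0.5000); cell (4,2); t to first gridline: x 0.4619, y 0.8400 (then +1.1547 / +2.0000)
    (5,2) via x @ 0.4619
    (5,1) via y @ 0.8400
    (6,1) via x @ 1.6166  # hit
  → r_6 = 1.6166
beam 7: φ=135°, α=15°
  direction (0.9659, 0.2588); cell (4,2); t to first gridline: x 0.4141, y 2.2409 (then +1.0353 / +3.8637)
    (5,2) via x @ 0.4141
    (6,2) via x @ 1.4494  # hit
  → r_7 = 1.4494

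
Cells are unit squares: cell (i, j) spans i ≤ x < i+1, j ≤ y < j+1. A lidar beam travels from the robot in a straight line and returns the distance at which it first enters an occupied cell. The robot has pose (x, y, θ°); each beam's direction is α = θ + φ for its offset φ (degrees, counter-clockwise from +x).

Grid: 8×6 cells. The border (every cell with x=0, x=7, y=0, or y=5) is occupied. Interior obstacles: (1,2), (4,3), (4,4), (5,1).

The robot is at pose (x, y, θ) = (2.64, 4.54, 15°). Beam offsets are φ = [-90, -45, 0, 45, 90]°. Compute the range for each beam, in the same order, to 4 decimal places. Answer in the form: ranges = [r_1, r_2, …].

beam 1: φ=-90°, α=285°
  direction (0.2588, -0.9659); cell (2,4); t to first gridline: x 1.3909, y 0.5590 (then +3.8637 / +1.0353)
    (2,3) via y @ 0.5590
    (3,3) via x @ 1.3909
    (3,2) via y @ 1.5943
    (3,1) via y @ 2.6296
    (3,0) via y @ 3.6649  # hit
  → r_1 = 3.6649
beam 2: φ=-45°, α=330°
  direction (0.8660, -0.5000); cell (2,4); t to first gridline: x 0.4157, y 1.0800 (then +1.1547 / +2.0000)
    (3,4) via x @ 0.4157
    (3,3) via y @ 1.0800
    (4,3) via x @ 1.5704  # hit
  → r_2 = 1.5704
beam 3: φ=0°, α=15°
  direction (0.9659, 0.2588); cell (2,4); t to first gridline: x 0.3727, y 1.7773 (then +1.0353 / +3.8637)
    (3,4) via x @ 0.3727
    (4,4) via x @ 1.4080  # hit
  → r_3 = 1.4080
beam 4: φ=45°, α=60°
  direction (0.5000, 0.8660); cell (2,4); t to first gridline: x 0.7200, y 0.5312 (then +2.0000 / +1.1547)
    (2,5) via y @ 0.5312  # hit
  → r_4 = 0.5312
beam 5: φ=90°, α=105°
  direction (-0.2588, 0.9659); cell (2,4); t to first gridline: x 2.4728, y 0.4762 (then +3.8637 / +1.0353)
    (2,5) via y @ 0.4762  # hit
  → r_5 = 0.4762

ranges = [3.6649, 1.5704, 1.4080, 0.5312, 0.4762]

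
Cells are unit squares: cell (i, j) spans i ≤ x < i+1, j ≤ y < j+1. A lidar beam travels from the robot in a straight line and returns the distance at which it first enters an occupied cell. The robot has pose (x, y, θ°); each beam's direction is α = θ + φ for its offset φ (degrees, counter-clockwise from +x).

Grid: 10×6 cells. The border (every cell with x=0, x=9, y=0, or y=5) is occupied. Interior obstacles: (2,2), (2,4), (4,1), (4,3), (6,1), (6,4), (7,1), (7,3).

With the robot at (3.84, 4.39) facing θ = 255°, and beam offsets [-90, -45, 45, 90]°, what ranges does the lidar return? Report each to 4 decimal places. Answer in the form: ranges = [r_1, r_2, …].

beam 1: φ=-90°, α=165°
  direction (-0.9659, 0.2588); cell (3,4); t to first gridline: x 0.8696, y 2.3569 (then +1.0353 / +3.8637)
    (2,4) via x @ 0.8696  # hit
  → r_1 = 0.8696
beam 2: φ=-45°, α=210°
  direction (-0.8660, -0.5000); cell (3,4); t to first gridline: x 0.9699, y 0.7800 (then +1.1547 / +2.0000)
    (3,3) via y @ 0.7800
    (2,3) via x @ 0.9699
    (1,3) via x @ 2.1246
    (1,2) via y @ 2.7800
    (0,2) via x @ 3.2793  # hit
  → r_2 = 3.2793
beam 3: φ=45°, α=300°
  direction (0.5000, -0.8660); cell (3,4); t to first gridline: x 0.3200, y 0.4503 (then +2.0000 / +1.1547)
    (4,4) via x @ 0.3200
    (4,3) via y @ 0.4503  # hit
  → r_3 = 0.4503
beam 4: φ=90°, α=345°
  direction (0.9659, -0.2588); cell (3,4); t to first gridline: x 0.1656, y 1.5068 (then +1.0353 / +3.8637)
    (4,4) via x @ 0.1656
    (5,4) via x @ 1.2009
    (5,3) via y @ 1.5068
    (6,3) via x @ 2.2362
    (7,3) via x @ 3.2715  # hit
  → r_4 = 3.2715

ranges = [0.8696, 3.2793, 0.4503, 3.2715]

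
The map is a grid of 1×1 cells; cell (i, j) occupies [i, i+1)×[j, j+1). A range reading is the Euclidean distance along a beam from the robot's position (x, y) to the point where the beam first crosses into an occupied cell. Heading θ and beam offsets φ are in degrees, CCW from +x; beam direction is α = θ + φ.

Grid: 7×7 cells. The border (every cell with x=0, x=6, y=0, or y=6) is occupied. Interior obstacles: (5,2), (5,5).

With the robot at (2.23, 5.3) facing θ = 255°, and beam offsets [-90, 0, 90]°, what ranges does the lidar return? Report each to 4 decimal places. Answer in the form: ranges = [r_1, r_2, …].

ranges = [1.2734, 4.4517, 3.9030]

beam 1: φ=-90°, α=165°
  direction (-0.9659, 0.2588); cell (2,5); t to first gridline: x 0.2381, y 2.7046 (then +1.0353 / +3.8637)
    (1,5) via x @ 0.2381
    (0,5) via x @ 1.2734  # hit
  → r_1 = 1.2734
beam 2: φ=0°, α=255°
  direction (-0.2588, -0.9659); cell (2,5); t to first gridline: x 0.8887, y 0.3106 (then +3.8637 / +1.0353)
    (2,4) via y @ 0.3106
    (1,4) via x @ 0.8887
    (1,3) via y @ 1.3459
    (1,2) via y @ 2.3811
    (1,1) via y @ 3.4164
    (1,0) via y @ 4.4517  # hit
  → r_2 = 4.4517
beam 3: φ=90°, α=345°
  direction (0.9659, -0.2588); cell (2,5); t to first gridline: x 0.7972, y 1.1591 (then +1.0353 / +3.8637)
    (3,5) via x @ 0.7972
    (3,4) via y @ 1.1591
    (4,4) via x @ 1.8324
    (5,4) via x @ 2.8677
    (6,4) via x @ 3.9030  # hit
  → r_3 = 3.9030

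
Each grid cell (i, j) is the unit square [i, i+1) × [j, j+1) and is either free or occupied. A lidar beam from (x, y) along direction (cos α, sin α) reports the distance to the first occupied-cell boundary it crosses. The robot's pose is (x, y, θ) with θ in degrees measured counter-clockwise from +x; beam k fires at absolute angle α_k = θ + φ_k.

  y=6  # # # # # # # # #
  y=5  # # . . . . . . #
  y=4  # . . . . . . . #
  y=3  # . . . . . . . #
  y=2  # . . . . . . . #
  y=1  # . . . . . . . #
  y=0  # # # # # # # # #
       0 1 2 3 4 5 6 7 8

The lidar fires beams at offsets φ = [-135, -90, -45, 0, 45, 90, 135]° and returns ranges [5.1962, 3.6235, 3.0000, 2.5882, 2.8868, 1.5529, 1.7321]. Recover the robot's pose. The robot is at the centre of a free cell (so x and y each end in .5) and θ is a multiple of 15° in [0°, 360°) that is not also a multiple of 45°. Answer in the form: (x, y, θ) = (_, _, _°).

(x, y, θ) = (3.5, 2.5, 165°)

Candidates: 34 free-cell centres × 16 headings = 544 poses. Raycast each; keep the one whose scan matches to 4 dp.
  (5.5, 1.5, 240°): beam 1 = 4.6587 ≠ 5.1962 ✗
  (1.5, 2.5, 240°): beam 1 = 1.9319 ≠ 5.1962 ✗
  (6.5, 3.5, 120°): beam 1 = 1.5529 ≠ 5.1962 ✗
  (6.5, 2.5, 120°): beam 1 = 1.5529 ≠ 5.1962 ✗
  …
  (3.5, 2.5, 165°): r_1=5.1962, r_2=3.6235, r_3=3.0000, r_4=2.5882, r_5=2.8868, r_6=1.5529, r_7=1.7321 — all match ✓
Only this pose fits every beam.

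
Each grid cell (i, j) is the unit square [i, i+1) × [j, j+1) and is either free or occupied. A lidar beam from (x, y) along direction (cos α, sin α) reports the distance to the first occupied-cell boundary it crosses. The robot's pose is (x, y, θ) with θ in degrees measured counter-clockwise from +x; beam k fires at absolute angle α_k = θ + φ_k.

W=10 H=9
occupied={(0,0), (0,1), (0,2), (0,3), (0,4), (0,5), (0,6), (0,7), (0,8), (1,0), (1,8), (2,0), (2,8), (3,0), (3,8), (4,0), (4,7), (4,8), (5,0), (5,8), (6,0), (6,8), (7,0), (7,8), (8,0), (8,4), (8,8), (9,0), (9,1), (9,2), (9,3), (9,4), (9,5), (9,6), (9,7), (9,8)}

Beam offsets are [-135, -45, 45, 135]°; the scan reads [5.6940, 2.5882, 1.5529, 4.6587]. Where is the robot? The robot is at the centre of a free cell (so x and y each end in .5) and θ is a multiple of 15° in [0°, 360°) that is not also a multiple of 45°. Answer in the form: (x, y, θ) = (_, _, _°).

Candidates: 54 free-cell centres × 16 headings = 864 poses. Raycast each; keep the one whose scan matches to 4 dp.
  (2.5, 3.5, 330°): beam 1 = 1.5529 ≠ 5.6940 ✗
  (6.5, 2.5, 240°): beam 2 = 5.6940 ≠ 2.5882 ✗
  (2.5, 2.5, 240°): beam 2 = 1.5529 ≠ 2.5882 ✗
  (6.5, 6.5, 75°): beam 1 = 5.0000 ≠ 5.6940 ✗
  (3.5, 4.5, 345°): beam 1 = 2.8868 ≠ 5.6940 ✗
  …
  (2.5, 5.5, 120°): r_1=5.6940, r_2=2.5882, r_3=1.5529, r_4=4.6587 — all match ✓
Unique over the lattice → pose = (2.5, 5.5, 120°).

(x, y, θ) = (2.5, 5.5, 120°)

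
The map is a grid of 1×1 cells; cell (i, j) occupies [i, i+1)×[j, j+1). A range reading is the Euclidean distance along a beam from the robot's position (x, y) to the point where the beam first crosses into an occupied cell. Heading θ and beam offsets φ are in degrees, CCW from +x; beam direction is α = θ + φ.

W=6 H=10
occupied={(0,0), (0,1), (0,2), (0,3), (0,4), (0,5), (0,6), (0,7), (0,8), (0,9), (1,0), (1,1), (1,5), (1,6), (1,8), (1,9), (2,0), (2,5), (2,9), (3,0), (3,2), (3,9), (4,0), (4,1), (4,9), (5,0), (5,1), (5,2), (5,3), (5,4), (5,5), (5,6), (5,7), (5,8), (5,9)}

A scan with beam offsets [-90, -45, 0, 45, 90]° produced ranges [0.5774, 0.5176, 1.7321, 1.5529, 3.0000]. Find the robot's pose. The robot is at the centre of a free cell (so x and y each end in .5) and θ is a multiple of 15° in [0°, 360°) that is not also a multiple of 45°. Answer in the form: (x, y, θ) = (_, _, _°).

(x, y, θ) = (3.5, 3.5, 330°)

The pose lattice has 25·16 = 400 candidates. Test each by forward raycasting.
  (2.5, 3.5, 195°): beam 1 = 1.5529 ≠ 0.5774 ✗
  (2.5, 3.5, 120°): beam 1 = 2.8868 ≠ 0.5774 ✗
  (3.5, 7.5, 105°): beam 1 = 1.5529 ≠ 0.5774 ✗
  …
  (3.5, 3.5, 330°): r_1=0.5774, r_2=0.5176, r_3=1.7321, r_4=1.5529, r_5=3.0000 — all match ✓
Unique over the lattice → pose = (3.5, 3.5, 330°).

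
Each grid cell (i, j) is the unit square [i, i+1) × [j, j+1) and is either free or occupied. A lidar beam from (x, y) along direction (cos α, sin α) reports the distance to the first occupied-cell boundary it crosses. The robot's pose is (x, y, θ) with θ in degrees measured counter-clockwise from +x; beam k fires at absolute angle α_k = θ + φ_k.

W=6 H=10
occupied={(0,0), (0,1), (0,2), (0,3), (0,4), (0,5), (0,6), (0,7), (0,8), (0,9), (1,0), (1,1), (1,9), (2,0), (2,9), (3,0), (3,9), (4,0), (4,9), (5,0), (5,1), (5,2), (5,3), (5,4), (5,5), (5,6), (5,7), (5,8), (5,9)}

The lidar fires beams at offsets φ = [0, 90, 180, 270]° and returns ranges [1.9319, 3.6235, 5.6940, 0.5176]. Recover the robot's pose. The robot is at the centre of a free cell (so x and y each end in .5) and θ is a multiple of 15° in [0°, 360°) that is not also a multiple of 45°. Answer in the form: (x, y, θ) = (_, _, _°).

Enumerate (i+0.5, j+0.5, θ) over the 31 free cells and 16 admissible headings. For each, cast all 4 beams and compare to the given ranges.
  (1.5, 3.5, 165°): beam 1 = 0.5176 ≠ 1.9319 ✗
  (4.5, 7.5, 285°): beam 2 = 0.5176 ≠ 3.6235 ✗
  (2.5, 1.5, 75°): beam 1 = 7.7646 ≠ 1.9319 ✗
  (1.5, 3.5, 210°): beam 1 = 0.5774 ≠ 1.9319 ✗
  …
  (4.5, 6.5, 75°): r_1=1.9319, r_2=3.6235, r_3=5.6940, r_4=0.5176 — all match ✓
Only this pose fits every beam.

(x, y, θ) = (4.5, 6.5, 75°)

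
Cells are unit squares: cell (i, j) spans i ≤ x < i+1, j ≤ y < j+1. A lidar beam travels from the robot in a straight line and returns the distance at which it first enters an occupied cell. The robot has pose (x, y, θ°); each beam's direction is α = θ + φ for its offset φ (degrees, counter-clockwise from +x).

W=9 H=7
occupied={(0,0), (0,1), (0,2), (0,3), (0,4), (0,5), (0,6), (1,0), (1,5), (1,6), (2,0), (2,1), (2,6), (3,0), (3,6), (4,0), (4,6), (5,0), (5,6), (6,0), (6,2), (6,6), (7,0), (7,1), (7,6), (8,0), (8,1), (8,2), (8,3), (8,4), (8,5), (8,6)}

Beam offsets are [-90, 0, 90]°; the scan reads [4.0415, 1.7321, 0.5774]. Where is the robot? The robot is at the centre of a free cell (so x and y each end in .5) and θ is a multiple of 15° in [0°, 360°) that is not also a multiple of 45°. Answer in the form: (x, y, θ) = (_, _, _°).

The pose lattice has 31·16 = 496 candidates. Test each by forward raycasting.
  (4.5, 2.5, 330°): beam 1 = 1.7321 ≠ 4.0415 ✗
  (7.5, 3.5, 75°): beam 1 = 0.5176 ≠ 4.0415 ✗
  (4.5, 5.5, 105°): beam 1 = 1.9319 ≠ 4.0415 ✗
  (5.5, 4.5, 75°): beam 1 = 2.5882 ≠ 4.0415 ✗
  …
  (2.5, 2.5, 150°): r_1=4.0415, r_2=1.7321, r_3=0.5774 — all match ✓
Unique over the lattice → pose = (2.5, 2.5, 150°).

(x, y, θ) = (2.5, 2.5, 150°)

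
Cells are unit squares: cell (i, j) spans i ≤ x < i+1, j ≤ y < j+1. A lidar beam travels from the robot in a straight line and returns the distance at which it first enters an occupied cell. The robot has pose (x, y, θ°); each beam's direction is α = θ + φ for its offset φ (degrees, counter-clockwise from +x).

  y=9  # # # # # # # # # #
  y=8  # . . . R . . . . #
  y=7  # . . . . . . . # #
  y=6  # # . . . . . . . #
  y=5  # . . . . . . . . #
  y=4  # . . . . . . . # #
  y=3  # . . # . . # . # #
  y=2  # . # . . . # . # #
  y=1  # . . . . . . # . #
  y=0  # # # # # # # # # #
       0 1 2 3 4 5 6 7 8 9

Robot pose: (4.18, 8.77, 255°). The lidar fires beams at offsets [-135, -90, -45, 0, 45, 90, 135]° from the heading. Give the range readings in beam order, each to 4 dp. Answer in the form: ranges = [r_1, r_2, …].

beam 1: φ=-135°, α=120°
  d=(-0.5000,0.8660)  start (4,8)  tX=0.3600 tY=0.2656  stride 1/|dx|=2.0000 1/|dy|=1.1547
    cross y-line → (4,9), t=0.2656 (wall)
  → r_1 = 0.2656
beam 2: φ=-90°, α=165°
  d=(-0.9659,0.2588)  start (4,8)  tX=0.1863 tY=0.8887  stride 1/|dx|=1.0353 1/|dy|=3.8637
    cross x-line → (3,8), t=0.1863
    cross y-line → (3,9), t=0.8887 (wall)
  → r_2 = 0.8887
beam 3: φ=-45°, α=210°
  d=(-0.8660,-0.5000)  start (4,8)  tX=0.2078 tY=1.5400  stride 1/|dx|=1.1547 1/|dy|=2.0000
    cross x-line → (3,8), t=0.2078
    cross x-line → (2,8), t=1.3625
    cross y-line → (2,7), t=1.5400
    cross x-line → (1,7), t=2.5172
    cross y-line → (1,6), t=3.5400 (wall)
  → r_3 = 3.5400
beam 4: φ=0°, α=255°
  d=(-0.2588,-0.9659)  start (4,8)  tX=0.6955 tY=0.7972  stride 1/|dx|=3.8637 1/|dy|=1.0353
    cross x-line → (3,8), t=0.6955
    cross y-line → (3,7), t=0.7972
    cross y-line → (3,6), t=1.8324
    cross y-line → (3,5), t=2.8677
    cross y-line → (3,4), t=3.9030
    cross x-line → (2,4), t=4.5592
    cross y-line → (2,3), t=4.9383
    cross y-line → (2,2), t=5.9735 (wall)
  → r_4 = 5.9735
beam 5: φ=45°, α=300°
  d=(0.5000,-0.8660)  start (4,8)  tX=1.6400 tY=0.8891  stride 1/|dx|=2.0000 1/|dy|=1.1547
    cross y-line → (4,7), t=0.8891
    cross x-line → (5,7), t=1.6400
    cross y-line → (5,6), t=2.0438
    cross y-line → (5,5), t=3.1985
    cross x-line → (6,5), t=3.6400
    cross y-line → (6,4), t=4.3532
    cross y-line → (6,3), t=5.5079 (wall)
  → r_5 = 5.5079
beam 6: φ=90°, α=345°
  d=(0.9659,-0.2588)  start (4,8)  tX=0.8489 tY=2.9751  stride 1/|dx|=1.0353 1/|dy|=3.8637
    cross x-line → (5,8), t=0.8489
    cross x-line → (6,8), t=1.8842
    cross x-line → (7,8), t=2.9195
    cross y-line → (7,7), t=2.9751
    cross x-line → (8,7), t=3.9548 (wall)
  → r_6 = 3.9548
beam 7: φ=135°, α=30°
  d=(0.8660,0.5000)  start (4,8)  tX=0.9469 tY=0.4600  stride 1/|dx|=1.1547 1/|dy|=2.0000
    cross y-line → (4,9), t=0.4600 (wall)
  → r_7 = 0.4600

ranges = [0.2656, 0.8887, 3.5400, 5.9735, 5.5079, 3.9548, 0.4600]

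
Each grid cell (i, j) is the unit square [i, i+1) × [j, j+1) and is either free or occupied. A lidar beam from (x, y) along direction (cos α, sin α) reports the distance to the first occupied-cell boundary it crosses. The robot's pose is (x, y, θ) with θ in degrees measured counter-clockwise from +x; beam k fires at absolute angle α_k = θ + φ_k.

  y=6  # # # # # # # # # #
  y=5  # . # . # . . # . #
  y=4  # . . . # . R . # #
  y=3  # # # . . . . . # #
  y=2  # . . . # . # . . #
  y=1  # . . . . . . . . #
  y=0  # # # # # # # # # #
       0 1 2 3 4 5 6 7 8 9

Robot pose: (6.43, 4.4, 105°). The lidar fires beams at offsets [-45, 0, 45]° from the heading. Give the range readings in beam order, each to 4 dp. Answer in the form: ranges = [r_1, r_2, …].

ranges = [1.1400, 1.6564, 1.6512]

beam 1: φ=-45°, α=60°
  d=(0.5000,0.8660)  start (6,4)  tX=1.1400 tY=0.6928  stride 1/|dx|=2.0000 1/|dy|=1.1547
    cross y-line → (6,5), t=0.6928
    cross x-line → (7,5), t=1.1400 (wall)
  → r_1 = 1.1400
beam 2: φ=0°, α=105°
  d=(-0.2588,0.9659)  start (6,4)  tX=1.6614 tY=0.6212  stride 1/|dx|=3.8637 1/|dy|=1.0353
    cross y-line → (6,5), t=0.6212
    cross y-line → (6,6), t=1.6564 (wall)
  → r_2 = 1.6564
beam 3: φ=45°, α=150°
  d=(-0.8660,0.5000)  start (6,4)  tX=0.4965 tY=1.2000  stride 1/|dx|=1.1547 1/|dy|=2.0000
    cross x-line → (5,4), t=0.4965
    cross y-line → (5,5), t=1.2000
    cross x-line → (4,5), t=1.6512 (wall)
  → r_3 = 1.6512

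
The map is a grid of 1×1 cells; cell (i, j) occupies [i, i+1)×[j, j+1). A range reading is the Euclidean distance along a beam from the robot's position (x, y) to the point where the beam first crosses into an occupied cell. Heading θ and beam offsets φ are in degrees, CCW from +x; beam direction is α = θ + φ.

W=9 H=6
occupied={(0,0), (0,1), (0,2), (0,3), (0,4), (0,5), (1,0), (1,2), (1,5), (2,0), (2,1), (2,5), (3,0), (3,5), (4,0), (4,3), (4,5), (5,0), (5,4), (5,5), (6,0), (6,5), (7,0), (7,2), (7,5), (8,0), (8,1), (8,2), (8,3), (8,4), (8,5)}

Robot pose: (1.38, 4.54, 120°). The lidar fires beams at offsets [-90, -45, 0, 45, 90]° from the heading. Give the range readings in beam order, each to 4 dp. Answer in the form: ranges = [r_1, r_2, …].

beam 1: φ=-90°, α=30°
  dir = (cos 30°, sin 30°) = (0.8660, 0.5000); from cell (1,4)
  next x-line at t=0.7159, next y-line at t=0.9200; Δt_x=1.1547, Δt_y=2.0000
    x: enter (2,4) at t=0.7159
    y: enter (2,5) at t=0.9200 ← occupied
  → r_1 = 0.9200
beam 2: φ=-45°, α=75°
  dir = (cos 75°, sin 75°) = (0.2588, 0.9659); from cell (1,4)
  next x-line at t=2.3955, next y-line at t=0.4762; Δt_x=3.8637, Δt_y=1.0353
    y: enter (1,5) at t=0.4762 ← occupied
  → r_2 = 0.4762
beam 3: φ=0°, α=120°
  dir = (cos 120°, sin 120°) = (-0.5000, 0.8660); from cell (1,4)
  next x-line at t=0.7600, next y-line at t=0.5312; Δt_x=2.0000, Δt_y=1.1547
    y: enter (1,5) at t=0.5312 ← occupied
  → r_3 = 0.5312
beam 4: φ=45°, α=165°
  dir = (cos 165°, sin 165°) = (-0.9659, 0.2588); from cell (1,4)
  next x-line at t=0.3934, next y-line at t=1.7773; Δt_x=1.0353, Δt_y=3.8637
    x: enter (0,4) at t=0.3934 ← occupied
  → r_4 = 0.3934
beam 5: φ=90°, α=210°
  dir = (cos 210°, sin 210°) = (-0.8660, -0.5000); from cell (1,4)
  next x-line at t=0.4388, next y-line at t=1.0800; Δt_x=1.1547, Δt_y=2.0000
    x: enter (0,4) at t=0.4388 ← occupied
  → r_5 = 0.4388

ranges = [0.9200, 0.4762, 0.5312, 0.3934, 0.4388]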